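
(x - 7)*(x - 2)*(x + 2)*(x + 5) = x^4 - 2*x^3 - 39*x^2 + 8*x + 140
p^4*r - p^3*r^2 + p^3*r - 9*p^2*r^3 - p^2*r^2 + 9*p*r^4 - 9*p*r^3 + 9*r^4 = (p - 3*r)*(p - r)*(p + 3*r)*(p*r + r)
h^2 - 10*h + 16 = (h - 8)*(h - 2)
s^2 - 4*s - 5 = (s - 5)*(s + 1)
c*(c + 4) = c^2 + 4*c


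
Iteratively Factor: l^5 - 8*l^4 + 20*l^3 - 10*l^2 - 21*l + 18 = (l - 1)*(l^4 - 7*l^3 + 13*l^2 + 3*l - 18) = (l - 1)*(l + 1)*(l^3 - 8*l^2 + 21*l - 18) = (l - 2)*(l - 1)*(l + 1)*(l^2 - 6*l + 9) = (l - 3)*(l - 2)*(l - 1)*(l + 1)*(l - 3)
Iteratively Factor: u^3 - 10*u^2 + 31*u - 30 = (u - 3)*(u^2 - 7*u + 10) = (u - 3)*(u - 2)*(u - 5)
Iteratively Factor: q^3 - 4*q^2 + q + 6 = (q - 3)*(q^2 - q - 2) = (q - 3)*(q + 1)*(q - 2)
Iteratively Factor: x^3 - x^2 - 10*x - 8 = (x - 4)*(x^2 + 3*x + 2) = (x - 4)*(x + 1)*(x + 2)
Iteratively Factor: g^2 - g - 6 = (g + 2)*(g - 3)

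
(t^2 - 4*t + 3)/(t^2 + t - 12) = (t - 1)/(t + 4)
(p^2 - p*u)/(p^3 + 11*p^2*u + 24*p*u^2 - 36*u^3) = p/(p^2 + 12*p*u + 36*u^2)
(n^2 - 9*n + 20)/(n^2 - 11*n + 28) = (n - 5)/(n - 7)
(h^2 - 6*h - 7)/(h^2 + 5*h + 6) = (h^2 - 6*h - 7)/(h^2 + 5*h + 6)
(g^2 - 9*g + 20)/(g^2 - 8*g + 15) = (g - 4)/(g - 3)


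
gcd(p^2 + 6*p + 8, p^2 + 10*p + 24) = p + 4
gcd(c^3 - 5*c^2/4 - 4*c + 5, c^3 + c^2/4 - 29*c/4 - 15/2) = c + 2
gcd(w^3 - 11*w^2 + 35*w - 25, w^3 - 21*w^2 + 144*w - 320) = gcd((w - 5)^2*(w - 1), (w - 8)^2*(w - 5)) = w - 5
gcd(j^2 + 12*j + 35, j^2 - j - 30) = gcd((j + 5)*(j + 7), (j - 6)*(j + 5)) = j + 5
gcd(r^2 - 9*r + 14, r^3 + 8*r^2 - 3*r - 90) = 1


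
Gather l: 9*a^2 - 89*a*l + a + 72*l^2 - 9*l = 9*a^2 + a + 72*l^2 + l*(-89*a - 9)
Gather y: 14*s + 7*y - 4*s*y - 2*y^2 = 14*s - 2*y^2 + y*(7 - 4*s)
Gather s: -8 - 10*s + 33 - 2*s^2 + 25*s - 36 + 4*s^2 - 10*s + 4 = 2*s^2 + 5*s - 7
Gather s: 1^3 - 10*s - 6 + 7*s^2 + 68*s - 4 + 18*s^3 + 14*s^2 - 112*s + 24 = 18*s^3 + 21*s^2 - 54*s + 15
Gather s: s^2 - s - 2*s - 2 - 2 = s^2 - 3*s - 4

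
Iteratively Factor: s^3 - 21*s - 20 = (s - 5)*(s^2 + 5*s + 4) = (s - 5)*(s + 4)*(s + 1)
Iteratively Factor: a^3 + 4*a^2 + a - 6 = (a - 1)*(a^2 + 5*a + 6) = (a - 1)*(a + 2)*(a + 3)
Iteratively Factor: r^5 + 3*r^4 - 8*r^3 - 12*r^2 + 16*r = (r - 2)*(r^4 + 5*r^3 + 2*r^2 - 8*r) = (r - 2)*(r + 4)*(r^3 + r^2 - 2*r) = (r - 2)*(r - 1)*(r + 4)*(r^2 + 2*r) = (r - 2)*(r - 1)*(r + 2)*(r + 4)*(r)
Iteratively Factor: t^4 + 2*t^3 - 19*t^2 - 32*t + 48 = (t - 1)*(t^3 + 3*t^2 - 16*t - 48) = (t - 1)*(t + 4)*(t^2 - t - 12) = (t - 1)*(t + 3)*(t + 4)*(t - 4)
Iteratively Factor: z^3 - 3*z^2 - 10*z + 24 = (z + 3)*(z^2 - 6*z + 8) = (z - 4)*(z + 3)*(z - 2)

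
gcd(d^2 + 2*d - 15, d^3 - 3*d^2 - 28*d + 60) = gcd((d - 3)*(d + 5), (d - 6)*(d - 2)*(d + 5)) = d + 5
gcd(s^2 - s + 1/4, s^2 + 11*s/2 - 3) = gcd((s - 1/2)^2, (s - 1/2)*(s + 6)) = s - 1/2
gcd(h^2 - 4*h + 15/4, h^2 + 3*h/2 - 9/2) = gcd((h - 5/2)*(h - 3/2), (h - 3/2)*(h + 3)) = h - 3/2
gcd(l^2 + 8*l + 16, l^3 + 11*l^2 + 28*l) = l + 4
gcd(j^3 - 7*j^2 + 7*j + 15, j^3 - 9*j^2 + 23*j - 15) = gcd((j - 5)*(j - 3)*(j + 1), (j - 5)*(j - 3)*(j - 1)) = j^2 - 8*j + 15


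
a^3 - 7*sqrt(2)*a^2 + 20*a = a*(a - 5*sqrt(2))*(a - 2*sqrt(2))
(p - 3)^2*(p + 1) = p^3 - 5*p^2 + 3*p + 9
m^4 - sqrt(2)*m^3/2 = m^3*(m - sqrt(2)/2)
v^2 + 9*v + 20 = (v + 4)*(v + 5)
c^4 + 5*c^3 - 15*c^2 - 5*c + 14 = (c - 2)*(c - 1)*(c + 1)*(c + 7)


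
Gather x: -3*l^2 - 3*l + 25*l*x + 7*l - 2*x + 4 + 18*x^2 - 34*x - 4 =-3*l^2 + 4*l + 18*x^2 + x*(25*l - 36)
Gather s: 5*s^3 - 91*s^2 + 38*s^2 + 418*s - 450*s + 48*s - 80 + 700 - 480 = 5*s^3 - 53*s^2 + 16*s + 140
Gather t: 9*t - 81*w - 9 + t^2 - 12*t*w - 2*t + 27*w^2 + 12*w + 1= t^2 + t*(7 - 12*w) + 27*w^2 - 69*w - 8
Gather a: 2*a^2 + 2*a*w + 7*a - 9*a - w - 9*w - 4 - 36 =2*a^2 + a*(2*w - 2) - 10*w - 40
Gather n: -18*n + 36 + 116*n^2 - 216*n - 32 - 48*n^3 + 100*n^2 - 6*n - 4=-48*n^3 + 216*n^2 - 240*n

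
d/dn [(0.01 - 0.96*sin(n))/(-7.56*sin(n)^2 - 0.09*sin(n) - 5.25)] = (-7.2576*sin(n)^2 + 0.1512*sin(n) + 5.0409)*cos(n)/(57.1536*sin(n)^4 + 1.3608*sin(n)^3 + 79.3881*sin(n)^2 + 0.945*sin(n) + 27.5625)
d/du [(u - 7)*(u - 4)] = 2*u - 11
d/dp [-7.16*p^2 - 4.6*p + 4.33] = -14.32*p - 4.6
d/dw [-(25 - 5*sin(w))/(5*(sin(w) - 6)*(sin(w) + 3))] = (10*sin(w) + cos(w)^2 - 34)*cos(w)/((sin(w) - 6)^2*(sin(w) + 3)^2)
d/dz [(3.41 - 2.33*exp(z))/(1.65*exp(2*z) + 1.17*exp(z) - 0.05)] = (3.8445*exp(2*z) - 11.253*exp(z) - 3.8732)*exp(z)/(2.7225*exp(4*z) + 3.861*exp(3*z) + 1.2039*exp(2*z) - 0.117*exp(z) + 0.0025)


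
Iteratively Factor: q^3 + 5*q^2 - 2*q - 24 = (q - 2)*(q^2 + 7*q + 12) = (q - 2)*(q + 4)*(q + 3)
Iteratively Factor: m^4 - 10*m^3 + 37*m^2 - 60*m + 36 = (m - 3)*(m^3 - 7*m^2 + 16*m - 12) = (m - 3)^2*(m^2 - 4*m + 4) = (m - 3)^2*(m - 2)*(m - 2)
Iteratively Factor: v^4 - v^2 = (v - 1)*(v^3 + v^2) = v*(v - 1)*(v^2 + v) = v^2*(v - 1)*(v + 1)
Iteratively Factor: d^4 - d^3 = (d - 1)*(d^3) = d*(d - 1)*(d^2) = d^2*(d - 1)*(d)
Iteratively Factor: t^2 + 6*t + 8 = (t + 2)*(t + 4)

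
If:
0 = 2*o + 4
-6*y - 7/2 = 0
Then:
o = -2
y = -7/12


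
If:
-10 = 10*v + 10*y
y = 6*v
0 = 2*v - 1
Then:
No Solution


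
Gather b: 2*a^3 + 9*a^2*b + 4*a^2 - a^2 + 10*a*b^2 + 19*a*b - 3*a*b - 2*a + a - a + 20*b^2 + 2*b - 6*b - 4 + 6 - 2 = 2*a^3 + 3*a^2 - 2*a + b^2*(10*a + 20) + b*(9*a^2 + 16*a - 4)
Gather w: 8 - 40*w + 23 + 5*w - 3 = 28 - 35*w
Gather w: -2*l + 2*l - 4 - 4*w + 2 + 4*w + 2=0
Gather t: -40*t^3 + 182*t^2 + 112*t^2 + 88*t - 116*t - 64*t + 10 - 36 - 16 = -40*t^3 + 294*t^2 - 92*t - 42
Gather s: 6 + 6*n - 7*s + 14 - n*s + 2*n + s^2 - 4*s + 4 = 8*n + s^2 + s*(-n - 11) + 24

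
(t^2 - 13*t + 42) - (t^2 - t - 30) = 72 - 12*t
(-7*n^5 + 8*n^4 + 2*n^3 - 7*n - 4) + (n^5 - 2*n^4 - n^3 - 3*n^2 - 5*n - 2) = -6*n^5 + 6*n^4 + n^3 - 3*n^2 - 12*n - 6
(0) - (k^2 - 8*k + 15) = -k^2 + 8*k - 15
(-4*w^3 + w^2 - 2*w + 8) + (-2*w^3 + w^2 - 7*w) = -6*w^3 + 2*w^2 - 9*w + 8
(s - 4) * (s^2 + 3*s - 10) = s^3 - s^2 - 22*s + 40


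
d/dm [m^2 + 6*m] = 2*m + 6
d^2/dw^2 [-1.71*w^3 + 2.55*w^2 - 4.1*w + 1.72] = 5.1 - 10.26*w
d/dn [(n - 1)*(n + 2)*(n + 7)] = 3*n^2 + 16*n + 5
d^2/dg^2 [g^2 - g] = 2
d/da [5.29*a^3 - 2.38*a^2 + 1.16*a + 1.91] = 15.87*a^2 - 4.76*a + 1.16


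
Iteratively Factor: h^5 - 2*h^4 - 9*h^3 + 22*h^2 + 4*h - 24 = (h + 1)*(h^4 - 3*h^3 - 6*h^2 + 28*h - 24) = (h - 2)*(h + 1)*(h^3 - h^2 - 8*h + 12) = (h - 2)*(h + 1)*(h + 3)*(h^2 - 4*h + 4) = (h - 2)^2*(h + 1)*(h + 3)*(h - 2)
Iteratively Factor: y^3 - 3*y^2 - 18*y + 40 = (y + 4)*(y^2 - 7*y + 10) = (y - 2)*(y + 4)*(y - 5)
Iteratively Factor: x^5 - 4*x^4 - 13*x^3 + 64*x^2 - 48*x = (x - 3)*(x^4 - x^3 - 16*x^2 + 16*x) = (x - 3)*(x - 1)*(x^3 - 16*x) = (x - 3)*(x - 1)*(x + 4)*(x^2 - 4*x) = x*(x - 3)*(x - 1)*(x + 4)*(x - 4)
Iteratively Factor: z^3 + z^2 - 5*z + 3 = (z - 1)*(z^2 + 2*z - 3) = (z - 1)^2*(z + 3)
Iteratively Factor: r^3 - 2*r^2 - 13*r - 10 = (r + 2)*(r^2 - 4*r - 5) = (r - 5)*(r + 2)*(r + 1)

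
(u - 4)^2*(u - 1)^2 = u^4 - 10*u^3 + 33*u^2 - 40*u + 16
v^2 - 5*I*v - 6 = (v - 3*I)*(v - 2*I)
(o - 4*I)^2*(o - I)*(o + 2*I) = o^4 - 7*I*o^3 - 6*o^2 - 32*I*o - 32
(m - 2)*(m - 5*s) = m^2 - 5*m*s - 2*m + 10*s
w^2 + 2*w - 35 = (w - 5)*(w + 7)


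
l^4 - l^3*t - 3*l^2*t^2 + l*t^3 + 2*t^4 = (l - 2*t)*(l - t)*(l + t)^2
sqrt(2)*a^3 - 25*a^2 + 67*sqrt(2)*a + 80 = (a - 8*sqrt(2))*(a - 5*sqrt(2))*(sqrt(2)*a + 1)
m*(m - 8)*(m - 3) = m^3 - 11*m^2 + 24*m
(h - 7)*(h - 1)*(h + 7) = h^3 - h^2 - 49*h + 49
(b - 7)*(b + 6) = b^2 - b - 42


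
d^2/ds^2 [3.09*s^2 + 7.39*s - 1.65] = 6.18000000000000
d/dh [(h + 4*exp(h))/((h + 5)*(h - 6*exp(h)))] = ((h + 5)*(h - 6*exp(h))*(4*exp(h) + 1) + (h + 5)*(h + 4*exp(h))*(6*exp(h) - 1) - (h - 6*exp(h))*(h + 4*exp(h)))/((h + 5)^2*(h - 6*exp(h))^2)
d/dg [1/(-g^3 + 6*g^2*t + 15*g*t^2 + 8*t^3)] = 3*(g^2 - 4*g*t - 5*t^2)/(-g^3 + 6*g^2*t + 15*g*t^2 + 8*t^3)^2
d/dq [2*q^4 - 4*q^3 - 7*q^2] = 2*q*(4*q^2 - 6*q - 7)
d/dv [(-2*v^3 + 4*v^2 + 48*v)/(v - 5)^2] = 2*(-v^3 + 15*v^2 - 44*v - 120)/(v^3 - 15*v^2 + 75*v - 125)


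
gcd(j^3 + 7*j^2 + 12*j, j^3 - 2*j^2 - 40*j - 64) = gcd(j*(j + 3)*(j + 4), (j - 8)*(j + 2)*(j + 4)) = j + 4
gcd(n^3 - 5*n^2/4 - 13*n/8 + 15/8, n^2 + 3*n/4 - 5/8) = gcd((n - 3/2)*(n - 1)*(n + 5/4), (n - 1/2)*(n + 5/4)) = n + 5/4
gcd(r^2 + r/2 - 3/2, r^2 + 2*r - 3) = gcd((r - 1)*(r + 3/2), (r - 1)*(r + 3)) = r - 1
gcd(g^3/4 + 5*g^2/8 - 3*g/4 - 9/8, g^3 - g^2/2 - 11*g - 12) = 1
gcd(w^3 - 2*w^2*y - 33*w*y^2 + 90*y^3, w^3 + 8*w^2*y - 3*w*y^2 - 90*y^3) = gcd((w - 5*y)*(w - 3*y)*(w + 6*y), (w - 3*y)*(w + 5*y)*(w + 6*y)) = -w^2 - 3*w*y + 18*y^2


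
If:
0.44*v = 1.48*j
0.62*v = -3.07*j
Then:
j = 0.00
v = 0.00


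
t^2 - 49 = (t - 7)*(t + 7)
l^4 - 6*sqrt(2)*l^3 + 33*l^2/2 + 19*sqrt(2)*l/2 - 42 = (l - 7*sqrt(2)/2)*(l - 2*sqrt(2))*(l - 3*sqrt(2)/2)*(l + sqrt(2))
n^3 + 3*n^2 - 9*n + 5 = (n - 1)^2*(n + 5)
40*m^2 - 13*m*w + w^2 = (-8*m + w)*(-5*m + w)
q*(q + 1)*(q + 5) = q^3 + 6*q^2 + 5*q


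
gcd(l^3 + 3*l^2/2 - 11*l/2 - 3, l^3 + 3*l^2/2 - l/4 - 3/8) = l + 1/2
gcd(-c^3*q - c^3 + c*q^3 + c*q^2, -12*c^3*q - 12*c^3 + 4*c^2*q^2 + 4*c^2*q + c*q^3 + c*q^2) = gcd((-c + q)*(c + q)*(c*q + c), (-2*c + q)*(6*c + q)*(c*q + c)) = c*q + c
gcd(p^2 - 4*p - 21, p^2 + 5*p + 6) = p + 3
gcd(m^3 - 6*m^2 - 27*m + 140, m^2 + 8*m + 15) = m + 5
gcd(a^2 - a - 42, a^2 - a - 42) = a^2 - a - 42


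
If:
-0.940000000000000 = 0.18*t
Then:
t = -5.22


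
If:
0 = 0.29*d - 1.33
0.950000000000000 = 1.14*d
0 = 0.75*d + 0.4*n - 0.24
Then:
No Solution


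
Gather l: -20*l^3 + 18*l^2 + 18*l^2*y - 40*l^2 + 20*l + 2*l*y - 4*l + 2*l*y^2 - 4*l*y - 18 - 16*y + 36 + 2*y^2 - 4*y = -20*l^3 + l^2*(18*y - 22) + l*(2*y^2 - 2*y + 16) + 2*y^2 - 20*y + 18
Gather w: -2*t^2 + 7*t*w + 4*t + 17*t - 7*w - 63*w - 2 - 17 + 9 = -2*t^2 + 21*t + w*(7*t - 70) - 10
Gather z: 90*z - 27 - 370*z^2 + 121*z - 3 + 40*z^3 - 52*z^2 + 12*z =40*z^3 - 422*z^2 + 223*z - 30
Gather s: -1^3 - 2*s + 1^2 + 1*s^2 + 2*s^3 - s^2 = 2*s^3 - 2*s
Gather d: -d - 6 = -d - 6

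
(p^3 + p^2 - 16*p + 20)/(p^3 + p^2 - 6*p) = (p^2 + 3*p - 10)/(p*(p + 3))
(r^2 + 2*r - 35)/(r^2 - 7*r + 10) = (r + 7)/(r - 2)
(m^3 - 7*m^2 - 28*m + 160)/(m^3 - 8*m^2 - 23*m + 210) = (m^2 - 12*m + 32)/(m^2 - 13*m + 42)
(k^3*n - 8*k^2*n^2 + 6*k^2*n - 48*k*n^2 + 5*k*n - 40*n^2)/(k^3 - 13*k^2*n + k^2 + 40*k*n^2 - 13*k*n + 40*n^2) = n*(k + 5)/(k - 5*n)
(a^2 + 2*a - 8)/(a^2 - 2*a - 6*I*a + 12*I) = (a + 4)/(a - 6*I)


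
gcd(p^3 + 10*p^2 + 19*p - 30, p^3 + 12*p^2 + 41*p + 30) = p^2 + 11*p + 30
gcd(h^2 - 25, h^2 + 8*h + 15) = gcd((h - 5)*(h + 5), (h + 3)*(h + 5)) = h + 5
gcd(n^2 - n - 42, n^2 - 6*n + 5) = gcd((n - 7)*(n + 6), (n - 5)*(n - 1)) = 1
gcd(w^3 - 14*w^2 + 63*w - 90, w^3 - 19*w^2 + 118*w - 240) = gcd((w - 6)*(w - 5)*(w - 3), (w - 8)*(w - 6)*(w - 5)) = w^2 - 11*w + 30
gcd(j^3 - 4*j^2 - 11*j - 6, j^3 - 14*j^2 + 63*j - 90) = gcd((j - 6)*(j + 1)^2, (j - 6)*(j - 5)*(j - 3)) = j - 6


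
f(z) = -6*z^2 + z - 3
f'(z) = 1 - 12*z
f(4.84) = -138.71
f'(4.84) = -57.08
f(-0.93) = -9.12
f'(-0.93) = 12.16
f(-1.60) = -19.96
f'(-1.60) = 20.20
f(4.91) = -142.74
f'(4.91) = -57.92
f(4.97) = -146.24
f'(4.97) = -58.64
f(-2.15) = -32.88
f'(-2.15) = 26.80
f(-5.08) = -162.92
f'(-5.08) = 61.96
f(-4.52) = -130.10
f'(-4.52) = 55.24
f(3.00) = -54.00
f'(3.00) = -35.00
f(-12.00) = -879.00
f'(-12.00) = 145.00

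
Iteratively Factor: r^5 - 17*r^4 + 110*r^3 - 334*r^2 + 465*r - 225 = (r - 3)*(r^4 - 14*r^3 + 68*r^2 - 130*r + 75) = (r - 5)*(r - 3)*(r^3 - 9*r^2 + 23*r - 15) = (r - 5)^2*(r - 3)*(r^2 - 4*r + 3) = (r - 5)^2*(r - 3)^2*(r - 1)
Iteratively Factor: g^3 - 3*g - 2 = (g + 1)*(g^2 - g - 2) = (g + 1)^2*(g - 2)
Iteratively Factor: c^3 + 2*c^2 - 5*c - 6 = (c + 3)*(c^2 - c - 2) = (c + 1)*(c + 3)*(c - 2)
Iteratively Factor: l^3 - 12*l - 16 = (l - 4)*(l^2 + 4*l + 4) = (l - 4)*(l + 2)*(l + 2)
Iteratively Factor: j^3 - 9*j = (j - 3)*(j^2 + 3*j) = j*(j - 3)*(j + 3)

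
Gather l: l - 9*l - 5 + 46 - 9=32 - 8*l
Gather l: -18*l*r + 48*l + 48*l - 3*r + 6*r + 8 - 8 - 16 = l*(96 - 18*r) + 3*r - 16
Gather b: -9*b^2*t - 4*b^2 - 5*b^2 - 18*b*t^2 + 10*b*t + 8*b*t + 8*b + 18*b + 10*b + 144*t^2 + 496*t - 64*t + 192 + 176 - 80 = b^2*(-9*t - 9) + b*(-18*t^2 + 18*t + 36) + 144*t^2 + 432*t + 288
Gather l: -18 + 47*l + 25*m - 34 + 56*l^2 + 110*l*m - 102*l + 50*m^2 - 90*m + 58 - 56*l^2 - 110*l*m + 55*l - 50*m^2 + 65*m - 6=0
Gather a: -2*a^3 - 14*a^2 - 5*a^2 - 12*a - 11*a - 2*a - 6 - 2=-2*a^3 - 19*a^2 - 25*a - 8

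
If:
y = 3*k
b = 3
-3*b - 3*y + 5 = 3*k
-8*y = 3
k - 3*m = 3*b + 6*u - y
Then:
No Solution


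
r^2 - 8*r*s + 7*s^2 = (r - 7*s)*(r - s)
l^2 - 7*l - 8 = (l - 8)*(l + 1)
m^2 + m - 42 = (m - 6)*(m + 7)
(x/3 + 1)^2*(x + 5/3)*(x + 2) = x^4/9 + 29*x^3/27 + 103*x^2/27 + 53*x/9 + 10/3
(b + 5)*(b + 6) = b^2 + 11*b + 30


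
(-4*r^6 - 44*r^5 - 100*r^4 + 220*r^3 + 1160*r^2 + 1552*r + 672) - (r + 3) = -4*r^6 - 44*r^5 - 100*r^4 + 220*r^3 + 1160*r^2 + 1551*r + 669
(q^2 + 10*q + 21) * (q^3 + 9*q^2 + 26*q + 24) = q^5 + 19*q^4 + 137*q^3 + 473*q^2 + 786*q + 504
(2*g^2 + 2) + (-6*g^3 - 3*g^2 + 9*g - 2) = -6*g^3 - g^2 + 9*g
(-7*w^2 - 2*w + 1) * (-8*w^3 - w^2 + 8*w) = 56*w^5 + 23*w^4 - 62*w^3 - 17*w^2 + 8*w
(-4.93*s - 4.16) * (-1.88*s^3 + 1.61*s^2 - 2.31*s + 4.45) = 9.2684*s^4 - 0.1165*s^3 + 4.6907*s^2 - 12.3289*s - 18.512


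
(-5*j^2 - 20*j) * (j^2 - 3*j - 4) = -5*j^4 - 5*j^3 + 80*j^2 + 80*j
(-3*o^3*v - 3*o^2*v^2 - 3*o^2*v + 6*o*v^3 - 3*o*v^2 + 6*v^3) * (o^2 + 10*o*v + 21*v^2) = -3*o^5*v - 33*o^4*v^2 - 3*o^4*v - 87*o^3*v^3 - 33*o^3*v^2 - 3*o^2*v^4 - 87*o^2*v^3 + 126*o*v^5 - 3*o*v^4 + 126*v^5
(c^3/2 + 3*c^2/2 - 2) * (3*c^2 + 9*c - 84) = 3*c^5/2 + 9*c^4 - 57*c^3/2 - 132*c^2 - 18*c + 168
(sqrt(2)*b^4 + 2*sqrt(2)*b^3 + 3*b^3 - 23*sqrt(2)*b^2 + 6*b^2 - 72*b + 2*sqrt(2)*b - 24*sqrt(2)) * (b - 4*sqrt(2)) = sqrt(2)*b^5 - 5*b^4 + 2*sqrt(2)*b^4 - 35*sqrt(2)*b^3 - 10*b^3 - 22*sqrt(2)*b^2 + 112*b^2 - 16*b + 264*sqrt(2)*b + 192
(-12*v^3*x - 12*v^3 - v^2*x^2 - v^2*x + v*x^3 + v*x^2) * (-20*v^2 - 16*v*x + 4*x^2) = 240*v^5*x + 240*v^5 + 212*v^4*x^2 + 212*v^4*x - 52*v^3*x^3 - 52*v^3*x^2 - 20*v^2*x^4 - 20*v^2*x^3 + 4*v*x^5 + 4*v*x^4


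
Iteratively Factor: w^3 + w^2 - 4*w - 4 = (w + 1)*(w^2 - 4) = (w - 2)*(w + 1)*(w + 2)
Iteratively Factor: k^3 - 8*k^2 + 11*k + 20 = (k + 1)*(k^2 - 9*k + 20) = (k - 4)*(k + 1)*(k - 5)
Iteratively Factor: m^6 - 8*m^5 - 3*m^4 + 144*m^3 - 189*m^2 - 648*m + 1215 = (m - 5)*(m^5 - 3*m^4 - 18*m^3 + 54*m^2 + 81*m - 243) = (m - 5)*(m - 3)*(m^4 - 18*m^2 + 81) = (m - 5)*(m - 3)^2*(m^3 + 3*m^2 - 9*m - 27) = (m - 5)*(m - 3)^2*(m + 3)*(m^2 - 9) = (m - 5)*(m - 3)^3*(m + 3)*(m + 3)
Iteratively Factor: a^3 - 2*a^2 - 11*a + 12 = (a - 4)*(a^2 + 2*a - 3) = (a - 4)*(a + 3)*(a - 1)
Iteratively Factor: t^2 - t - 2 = (t + 1)*(t - 2)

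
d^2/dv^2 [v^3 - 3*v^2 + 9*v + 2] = 6*v - 6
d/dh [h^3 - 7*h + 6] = 3*h^2 - 7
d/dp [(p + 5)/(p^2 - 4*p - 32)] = (p^2 - 4*p - 2*(p - 2)*(p + 5) - 32)/(-p^2 + 4*p + 32)^2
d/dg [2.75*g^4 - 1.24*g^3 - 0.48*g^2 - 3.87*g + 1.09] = 11.0*g^3 - 3.72*g^2 - 0.96*g - 3.87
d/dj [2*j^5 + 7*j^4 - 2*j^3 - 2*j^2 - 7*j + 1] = 10*j^4 + 28*j^3 - 6*j^2 - 4*j - 7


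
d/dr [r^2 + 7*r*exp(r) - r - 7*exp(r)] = 7*r*exp(r) + 2*r - 1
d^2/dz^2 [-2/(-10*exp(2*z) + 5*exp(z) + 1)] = 10*((1 - 8*exp(z))*(-10*exp(2*z) + 5*exp(z) + 1) - 10*(4*exp(z) - 1)^2*exp(z))*exp(z)/(-10*exp(2*z) + 5*exp(z) + 1)^3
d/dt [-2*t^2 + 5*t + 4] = 5 - 4*t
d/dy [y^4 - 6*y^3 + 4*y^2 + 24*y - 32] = 4*y^3 - 18*y^2 + 8*y + 24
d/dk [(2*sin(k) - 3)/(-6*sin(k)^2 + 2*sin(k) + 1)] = 4*(3*sin(k)^2 - 9*sin(k) + 2)*cos(k)/(6*sin(k)^2 - 2*sin(k) - 1)^2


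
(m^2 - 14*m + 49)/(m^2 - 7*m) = (m - 7)/m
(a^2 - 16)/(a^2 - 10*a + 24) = (a + 4)/(a - 6)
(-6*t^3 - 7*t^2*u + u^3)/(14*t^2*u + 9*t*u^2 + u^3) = (-3*t^2 - 2*t*u + u^2)/(u*(7*t + u))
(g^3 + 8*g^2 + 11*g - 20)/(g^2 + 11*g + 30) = (g^2 + 3*g - 4)/(g + 6)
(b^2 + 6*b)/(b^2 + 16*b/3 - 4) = 3*b/(3*b - 2)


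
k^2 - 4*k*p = k*(k - 4*p)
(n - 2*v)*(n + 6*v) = n^2 + 4*n*v - 12*v^2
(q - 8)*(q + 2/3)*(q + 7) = q^3 - q^2/3 - 170*q/3 - 112/3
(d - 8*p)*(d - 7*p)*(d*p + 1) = d^3*p - 15*d^2*p^2 + d^2 + 56*d*p^3 - 15*d*p + 56*p^2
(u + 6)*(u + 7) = u^2 + 13*u + 42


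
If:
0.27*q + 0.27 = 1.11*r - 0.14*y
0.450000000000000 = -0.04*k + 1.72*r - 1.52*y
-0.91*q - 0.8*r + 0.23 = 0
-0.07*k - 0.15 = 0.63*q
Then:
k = -2.38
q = 0.03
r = 0.26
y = 0.06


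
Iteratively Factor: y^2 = (y)*(y)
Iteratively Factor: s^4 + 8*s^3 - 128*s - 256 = (s + 4)*(s^3 + 4*s^2 - 16*s - 64) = (s - 4)*(s + 4)*(s^2 + 8*s + 16) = (s - 4)*(s + 4)^2*(s + 4)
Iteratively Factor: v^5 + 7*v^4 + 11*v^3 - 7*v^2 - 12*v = (v)*(v^4 + 7*v^3 + 11*v^2 - 7*v - 12) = v*(v + 4)*(v^3 + 3*v^2 - v - 3) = v*(v - 1)*(v + 4)*(v^2 + 4*v + 3) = v*(v - 1)*(v + 1)*(v + 4)*(v + 3)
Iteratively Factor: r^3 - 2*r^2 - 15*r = (r + 3)*(r^2 - 5*r) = (r - 5)*(r + 3)*(r)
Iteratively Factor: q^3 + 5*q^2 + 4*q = (q + 4)*(q^2 + q) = q*(q + 4)*(q + 1)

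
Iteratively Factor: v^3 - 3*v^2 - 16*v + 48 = (v - 4)*(v^2 + v - 12) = (v - 4)*(v - 3)*(v + 4)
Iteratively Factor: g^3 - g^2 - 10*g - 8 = (g - 4)*(g^2 + 3*g + 2) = (g - 4)*(g + 2)*(g + 1)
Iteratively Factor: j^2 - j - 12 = (j - 4)*(j + 3)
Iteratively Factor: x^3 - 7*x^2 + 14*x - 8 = (x - 2)*(x^2 - 5*x + 4) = (x - 4)*(x - 2)*(x - 1)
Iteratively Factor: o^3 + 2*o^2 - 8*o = (o + 4)*(o^2 - 2*o) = o*(o + 4)*(o - 2)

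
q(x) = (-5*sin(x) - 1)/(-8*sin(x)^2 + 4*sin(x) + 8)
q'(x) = (16*sin(x)*cos(x) - 4*cos(x))*(-5*sin(x) - 1)/(-8*sin(x)^2 + 4*sin(x) + 8)^2 - 5*cos(x)/(-8*sin(x)^2 + 4*sin(x) + 8) = (-4*sin(x) + 5*cos(2*x) - 14)*cos(x)/(4*(sin(x) + cos(2*x) + 1)^2)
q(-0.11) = -0.06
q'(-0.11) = -0.62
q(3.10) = -0.15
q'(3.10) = 0.55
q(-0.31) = 0.09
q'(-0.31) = -0.91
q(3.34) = -0.00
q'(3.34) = 0.71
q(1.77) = -1.39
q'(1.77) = 0.99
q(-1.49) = -1.01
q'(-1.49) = -0.31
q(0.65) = -0.54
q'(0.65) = -0.86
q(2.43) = -0.59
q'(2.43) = 0.93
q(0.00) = -0.12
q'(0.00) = -0.56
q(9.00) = -0.37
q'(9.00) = 0.65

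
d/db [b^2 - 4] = 2*b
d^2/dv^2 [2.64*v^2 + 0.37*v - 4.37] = 5.28000000000000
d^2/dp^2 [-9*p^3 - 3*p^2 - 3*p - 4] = -54*p - 6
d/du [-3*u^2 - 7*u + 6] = -6*u - 7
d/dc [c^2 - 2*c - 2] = 2*c - 2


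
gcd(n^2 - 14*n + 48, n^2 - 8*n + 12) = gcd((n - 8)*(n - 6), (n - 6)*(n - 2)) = n - 6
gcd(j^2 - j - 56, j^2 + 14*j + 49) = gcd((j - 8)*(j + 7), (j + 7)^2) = j + 7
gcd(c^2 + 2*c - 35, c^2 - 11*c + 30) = c - 5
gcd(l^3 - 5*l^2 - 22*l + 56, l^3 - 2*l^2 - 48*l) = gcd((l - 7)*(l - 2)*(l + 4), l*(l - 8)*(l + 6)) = 1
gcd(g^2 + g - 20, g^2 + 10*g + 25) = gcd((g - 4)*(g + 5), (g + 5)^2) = g + 5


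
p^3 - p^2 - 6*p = p*(p - 3)*(p + 2)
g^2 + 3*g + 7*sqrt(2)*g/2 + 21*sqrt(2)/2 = (g + 3)*(g + 7*sqrt(2)/2)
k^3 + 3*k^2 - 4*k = k*(k - 1)*(k + 4)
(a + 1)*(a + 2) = a^2 + 3*a + 2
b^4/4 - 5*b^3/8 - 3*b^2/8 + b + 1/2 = (b/4 + 1/4)*(b - 2)^2*(b + 1/2)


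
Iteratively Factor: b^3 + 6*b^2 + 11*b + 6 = (b + 2)*(b^2 + 4*b + 3) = (b + 2)*(b + 3)*(b + 1)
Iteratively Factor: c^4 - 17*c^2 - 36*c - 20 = (c + 2)*(c^3 - 2*c^2 - 13*c - 10) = (c - 5)*(c + 2)*(c^2 + 3*c + 2) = (c - 5)*(c + 2)^2*(c + 1)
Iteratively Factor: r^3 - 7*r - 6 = (r - 3)*(r^2 + 3*r + 2) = (r - 3)*(r + 2)*(r + 1)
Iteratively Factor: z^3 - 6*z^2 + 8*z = (z - 2)*(z^2 - 4*z) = z*(z - 2)*(z - 4)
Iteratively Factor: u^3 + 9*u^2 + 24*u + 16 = (u + 4)*(u^2 + 5*u + 4) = (u + 4)^2*(u + 1)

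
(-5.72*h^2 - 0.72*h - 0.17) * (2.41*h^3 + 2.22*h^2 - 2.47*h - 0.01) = -13.7852*h^5 - 14.4336*h^4 + 12.1203*h^3 + 1.4582*h^2 + 0.4271*h + 0.0017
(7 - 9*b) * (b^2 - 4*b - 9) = -9*b^3 + 43*b^2 + 53*b - 63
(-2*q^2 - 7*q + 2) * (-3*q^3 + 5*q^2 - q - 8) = 6*q^5 + 11*q^4 - 39*q^3 + 33*q^2 + 54*q - 16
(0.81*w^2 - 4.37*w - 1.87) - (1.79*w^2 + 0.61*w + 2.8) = -0.98*w^2 - 4.98*w - 4.67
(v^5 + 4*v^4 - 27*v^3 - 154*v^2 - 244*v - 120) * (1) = v^5 + 4*v^4 - 27*v^3 - 154*v^2 - 244*v - 120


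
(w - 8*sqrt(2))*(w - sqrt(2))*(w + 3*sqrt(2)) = w^3 - 6*sqrt(2)*w^2 - 38*w + 48*sqrt(2)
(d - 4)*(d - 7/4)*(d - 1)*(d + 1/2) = d^4 - 25*d^3/4 + 75*d^2/8 - 5*d/8 - 7/2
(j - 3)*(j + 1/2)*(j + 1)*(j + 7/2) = j^4 + 2*j^3 - 37*j^2/4 - 31*j/2 - 21/4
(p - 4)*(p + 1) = p^2 - 3*p - 4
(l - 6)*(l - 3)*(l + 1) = l^3 - 8*l^2 + 9*l + 18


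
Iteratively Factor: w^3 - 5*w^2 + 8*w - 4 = (w - 2)*(w^2 - 3*w + 2) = (w - 2)*(w - 1)*(w - 2)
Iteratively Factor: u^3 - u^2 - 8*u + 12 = (u - 2)*(u^2 + u - 6) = (u - 2)*(u + 3)*(u - 2)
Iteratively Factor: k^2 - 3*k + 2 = (k - 2)*(k - 1)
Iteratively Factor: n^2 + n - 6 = (n - 2)*(n + 3)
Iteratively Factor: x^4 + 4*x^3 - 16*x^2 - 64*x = (x - 4)*(x^3 + 8*x^2 + 16*x) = x*(x - 4)*(x^2 + 8*x + 16) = x*(x - 4)*(x + 4)*(x + 4)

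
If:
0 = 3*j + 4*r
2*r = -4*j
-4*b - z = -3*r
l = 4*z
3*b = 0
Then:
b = 0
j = 0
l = 0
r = 0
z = 0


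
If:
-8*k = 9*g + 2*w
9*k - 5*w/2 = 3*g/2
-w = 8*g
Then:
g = 0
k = 0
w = 0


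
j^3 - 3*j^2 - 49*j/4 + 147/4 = (j - 7/2)*(j - 3)*(j + 7/2)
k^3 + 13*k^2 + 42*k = k*(k + 6)*(k + 7)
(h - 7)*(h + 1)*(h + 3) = h^3 - 3*h^2 - 25*h - 21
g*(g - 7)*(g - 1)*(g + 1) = g^4 - 7*g^3 - g^2 + 7*g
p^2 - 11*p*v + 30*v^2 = (p - 6*v)*(p - 5*v)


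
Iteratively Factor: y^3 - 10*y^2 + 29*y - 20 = (y - 5)*(y^2 - 5*y + 4) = (y - 5)*(y - 1)*(y - 4)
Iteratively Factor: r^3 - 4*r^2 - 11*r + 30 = (r - 2)*(r^2 - 2*r - 15) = (r - 2)*(r + 3)*(r - 5)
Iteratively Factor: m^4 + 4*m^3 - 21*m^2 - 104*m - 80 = (m - 5)*(m^3 + 9*m^2 + 24*m + 16) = (m - 5)*(m + 4)*(m^2 + 5*m + 4) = (m - 5)*(m + 1)*(m + 4)*(m + 4)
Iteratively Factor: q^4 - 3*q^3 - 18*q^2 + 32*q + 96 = (q + 3)*(q^3 - 6*q^2 + 32) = (q - 4)*(q + 3)*(q^2 - 2*q - 8) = (q - 4)^2*(q + 3)*(q + 2)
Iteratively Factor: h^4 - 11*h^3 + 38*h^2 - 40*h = (h - 2)*(h^3 - 9*h^2 + 20*h) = (h - 5)*(h - 2)*(h^2 - 4*h) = h*(h - 5)*(h - 2)*(h - 4)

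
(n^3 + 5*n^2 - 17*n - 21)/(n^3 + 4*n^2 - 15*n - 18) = (n + 7)/(n + 6)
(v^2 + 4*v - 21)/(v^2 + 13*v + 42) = (v - 3)/(v + 6)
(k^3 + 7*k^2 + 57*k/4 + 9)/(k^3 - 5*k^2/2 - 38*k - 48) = (k + 3/2)/(k - 8)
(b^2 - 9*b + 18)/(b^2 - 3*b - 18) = (b - 3)/(b + 3)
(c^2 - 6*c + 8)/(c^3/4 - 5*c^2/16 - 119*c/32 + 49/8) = 32*(c^2 - 6*c + 8)/(8*c^3 - 10*c^2 - 119*c + 196)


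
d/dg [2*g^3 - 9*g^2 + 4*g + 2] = 6*g^2 - 18*g + 4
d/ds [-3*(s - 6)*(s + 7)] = -6*s - 3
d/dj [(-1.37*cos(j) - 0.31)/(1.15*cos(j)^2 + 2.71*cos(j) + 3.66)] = (-1.5755*cos(j)^2 - 0.713*cos(j) + 4.1741)*sin(j)/(1.3225*cos(j)^4 + 6.233*cos(j)^3 + 15.7621*cos(j)^2 + 19.8372*cos(j) + 13.3956)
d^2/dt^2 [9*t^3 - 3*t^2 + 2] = 54*t - 6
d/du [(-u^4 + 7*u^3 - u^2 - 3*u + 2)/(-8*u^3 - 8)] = (u^6 - u^4 - 2*u^3 - 15*u^2 + 2*u + 3)/(8*(u^6 + 2*u^3 + 1))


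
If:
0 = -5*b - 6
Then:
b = -6/5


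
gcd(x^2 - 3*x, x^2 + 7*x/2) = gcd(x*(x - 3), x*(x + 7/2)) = x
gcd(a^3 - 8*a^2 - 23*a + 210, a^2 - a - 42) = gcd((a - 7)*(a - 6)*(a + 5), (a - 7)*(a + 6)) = a - 7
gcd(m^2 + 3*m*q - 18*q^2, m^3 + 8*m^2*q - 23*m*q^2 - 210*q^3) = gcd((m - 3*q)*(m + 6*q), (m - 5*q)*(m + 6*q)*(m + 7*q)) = m + 6*q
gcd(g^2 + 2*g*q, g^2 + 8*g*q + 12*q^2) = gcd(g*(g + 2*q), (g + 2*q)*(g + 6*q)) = g + 2*q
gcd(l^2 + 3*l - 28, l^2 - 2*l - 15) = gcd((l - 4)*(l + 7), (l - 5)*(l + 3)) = 1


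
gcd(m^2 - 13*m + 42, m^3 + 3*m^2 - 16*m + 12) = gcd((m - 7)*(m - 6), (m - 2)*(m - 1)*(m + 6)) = 1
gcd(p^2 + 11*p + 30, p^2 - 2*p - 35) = p + 5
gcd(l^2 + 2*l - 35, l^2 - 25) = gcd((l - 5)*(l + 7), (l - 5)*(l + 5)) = l - 5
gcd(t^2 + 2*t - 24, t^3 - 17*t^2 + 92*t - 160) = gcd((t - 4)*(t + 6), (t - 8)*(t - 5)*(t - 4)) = t - 4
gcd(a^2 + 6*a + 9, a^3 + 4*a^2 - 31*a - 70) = 1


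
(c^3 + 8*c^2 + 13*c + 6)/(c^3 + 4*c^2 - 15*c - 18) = (c + 1)/(c - 3)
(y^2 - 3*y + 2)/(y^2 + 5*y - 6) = (y - 2)/(y + 6)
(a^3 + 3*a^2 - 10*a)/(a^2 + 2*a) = (a^2 + 3*a - 10)/(a + 2)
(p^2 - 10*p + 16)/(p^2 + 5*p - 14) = (p - 8)/(p + 7)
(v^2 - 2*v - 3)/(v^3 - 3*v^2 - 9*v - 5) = (v - 3)/(v^2 - 4*v - 5)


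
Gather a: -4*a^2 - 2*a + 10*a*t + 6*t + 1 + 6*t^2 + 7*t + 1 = -4*a^2 + a*(10*t - 2) + 6*t^2 + 13*t + 2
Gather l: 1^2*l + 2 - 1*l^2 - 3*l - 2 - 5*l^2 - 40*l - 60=-6*l^2 - 42*l - 60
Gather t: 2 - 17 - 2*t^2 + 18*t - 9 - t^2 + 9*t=-3*t^2 + 27*t - 24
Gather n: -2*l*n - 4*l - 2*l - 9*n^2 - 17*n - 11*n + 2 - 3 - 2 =-6*l - 9*n^2 + n*(-2*l - 28) - 3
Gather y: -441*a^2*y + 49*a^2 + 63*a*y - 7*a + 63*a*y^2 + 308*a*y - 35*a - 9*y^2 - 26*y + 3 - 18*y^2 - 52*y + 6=49*a^2 - 42*a + y^2*(63*a - 27) + y*(-441*a^2 + 371*a - 78) + 9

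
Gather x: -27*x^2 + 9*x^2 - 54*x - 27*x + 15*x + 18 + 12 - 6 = -18*x^2 - 66*x + 24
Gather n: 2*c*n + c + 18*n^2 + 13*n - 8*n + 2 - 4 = c + 18*n^2 + n*(2*c + 5) - 2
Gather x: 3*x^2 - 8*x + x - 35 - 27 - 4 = 3*x^2 - 7*x - 66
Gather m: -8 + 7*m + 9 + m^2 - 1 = m^2 + 7*m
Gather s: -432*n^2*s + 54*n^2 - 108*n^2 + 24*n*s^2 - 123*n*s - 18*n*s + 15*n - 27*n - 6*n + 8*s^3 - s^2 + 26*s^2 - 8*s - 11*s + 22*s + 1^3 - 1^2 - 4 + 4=-54*n^2 - 18*n + 8*s^3 + s^2*(24*n + 25) + s*(-432*n^2 - 141*n + 3)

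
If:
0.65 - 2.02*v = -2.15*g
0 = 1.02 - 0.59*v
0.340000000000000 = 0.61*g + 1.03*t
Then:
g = 1.32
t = -0.45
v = 1.73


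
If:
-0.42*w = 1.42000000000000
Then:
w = -3.38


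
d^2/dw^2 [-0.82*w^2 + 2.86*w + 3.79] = -1.64000000000000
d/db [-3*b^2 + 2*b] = 2 - 6*b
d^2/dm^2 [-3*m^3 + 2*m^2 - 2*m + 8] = 4 - 18*m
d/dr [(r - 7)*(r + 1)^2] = (r + 1)*(3*r - 13)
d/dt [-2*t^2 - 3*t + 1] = -4*t - 3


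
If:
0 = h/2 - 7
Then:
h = 14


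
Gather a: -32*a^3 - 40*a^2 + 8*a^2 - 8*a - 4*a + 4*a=-32*a^3 - 32*a^2 - 8*a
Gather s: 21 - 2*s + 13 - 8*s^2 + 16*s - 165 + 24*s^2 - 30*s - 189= 16*s^2 - 16*s - 320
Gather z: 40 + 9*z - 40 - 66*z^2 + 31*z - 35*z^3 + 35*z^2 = -35*z^3 - 31*z^2 + 40*z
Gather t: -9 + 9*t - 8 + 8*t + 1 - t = 16*t - 16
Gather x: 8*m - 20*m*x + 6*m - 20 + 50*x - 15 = 14*m + x*(50 - 20*m) - 35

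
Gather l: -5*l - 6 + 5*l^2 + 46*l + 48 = 5*l^2 + 41*l + 42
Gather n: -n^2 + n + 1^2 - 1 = -n^2 + n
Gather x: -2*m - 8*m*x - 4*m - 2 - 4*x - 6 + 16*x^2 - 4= -6*m + 16*x^2 + x*(-8*m - 4) - 12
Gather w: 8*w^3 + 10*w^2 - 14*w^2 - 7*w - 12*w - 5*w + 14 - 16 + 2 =8*w^3 - 4*w^2 - 24*w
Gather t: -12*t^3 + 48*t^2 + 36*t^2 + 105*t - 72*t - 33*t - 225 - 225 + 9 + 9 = -12*t^3 + 84*t^2 - 432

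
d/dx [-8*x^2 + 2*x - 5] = 2 - 16*x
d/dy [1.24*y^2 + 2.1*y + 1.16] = 2.48*y + 2.1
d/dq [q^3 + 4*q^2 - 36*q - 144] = 3*q^2 + 8*q - 36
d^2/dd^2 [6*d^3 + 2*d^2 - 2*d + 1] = 36*d + 4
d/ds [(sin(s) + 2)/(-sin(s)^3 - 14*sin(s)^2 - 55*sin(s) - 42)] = 2*(sin(s)^3 + 10*sin(s)^2 + 28*sin(s) + 34)*cos(s)/(sin(s)^3 + 14*sin(s)^2 + 55*sin(s) + 42)^2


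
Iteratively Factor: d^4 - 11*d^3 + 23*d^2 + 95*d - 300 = (d + 3)*(d^3 - 14*d^2 + 65*d - 100) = (d - 5)*(d + 3)*(d^2 - 9*d + 20) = (d - 5)^2*(d + 3)*(d - 4)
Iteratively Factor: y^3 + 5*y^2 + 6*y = (y)*(y^2 + 5*y + 6) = y*(y + 3)*(y + 2)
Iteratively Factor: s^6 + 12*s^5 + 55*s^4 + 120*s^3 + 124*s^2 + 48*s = (s + 1)*(s^5 + 11*s^4 + 44*s^3 + 76*s^2 + 48*s) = (s + 1)*(s + 2)*(s^4 + 9*s^3 + 26*s^2 + 24*s) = (s + 1)*(s + 2)*(s + 4)*(s^3 + 5*s^2 + 6*s) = (s + 1)*(s + 2)^2*(s + 4)*(s^2 + 3*s) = s*(s + 1)*(s + 2)^2*(s + 4)*(s + 3)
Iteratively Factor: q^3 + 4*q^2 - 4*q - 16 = (q - 2)*(q^2 + 6*q + 8) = (q - 2)*(q + 2)*(q + 4)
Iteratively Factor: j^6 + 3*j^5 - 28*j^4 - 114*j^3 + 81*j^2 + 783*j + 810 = (j + 3)*(j^5 - 28*j^3 - 30*j^2 + 171*j + 270) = (j + 3)^2*(j^4 - 3*j^3 - 19*j^2 + 27*j + 90) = (j + 2)*(j + 3)^2*(j^3 - 5*j^2 - 9*j + 45) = (j + 2)*(j + 3)^3*(j^2 - 8*j + 15) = (j - 5)*(j + 2)*(j + 3)^3*(j - 3)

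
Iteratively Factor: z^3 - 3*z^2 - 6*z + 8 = (z + 2)*(z^2 - 5*z + 4) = (z - 4)*(z + 2)*(z - 1)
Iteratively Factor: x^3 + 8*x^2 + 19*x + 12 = (x + 1)*(x^2 + 7*x + 12) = (x + 1)*(x + 3)*(x + 4)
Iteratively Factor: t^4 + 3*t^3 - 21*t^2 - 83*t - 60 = (t + 1)*(t^3 + 2*t^2 - 23*t - 60) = (t + 1)*(t + 4)*(t^2 - 2*t - 15) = (t + 1)*(t + 3)*(t + 4)*(t - 5)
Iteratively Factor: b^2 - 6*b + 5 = (b - 5)*(b - 1)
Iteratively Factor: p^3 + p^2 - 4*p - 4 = (p + 1)*(p^2 - 4) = (p - 2)*(p + 1)*(p + 2)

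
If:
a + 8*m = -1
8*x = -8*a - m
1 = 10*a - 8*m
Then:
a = 0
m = -1/8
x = 1/64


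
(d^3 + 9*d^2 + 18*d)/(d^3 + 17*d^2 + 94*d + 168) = d*(d + 3)/(d^2 + 11*d + 28)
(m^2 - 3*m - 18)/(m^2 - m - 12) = (m - 6)/(m - 4)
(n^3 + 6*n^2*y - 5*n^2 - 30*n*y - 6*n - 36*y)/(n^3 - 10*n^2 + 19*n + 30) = (n + 6*y)/(n - 5)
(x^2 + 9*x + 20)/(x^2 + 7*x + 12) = (x + 5)/(x + 3)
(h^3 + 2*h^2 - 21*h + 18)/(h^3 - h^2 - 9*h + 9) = (h + 6)/(h + 3)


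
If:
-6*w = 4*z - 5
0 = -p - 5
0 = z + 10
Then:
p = -5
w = 15/2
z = -10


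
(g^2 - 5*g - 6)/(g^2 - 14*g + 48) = (g + 1)/(g - 8)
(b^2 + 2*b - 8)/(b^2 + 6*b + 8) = (b - 2)/(b + 2)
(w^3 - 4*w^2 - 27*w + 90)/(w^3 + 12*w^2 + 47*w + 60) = (w^2 - 9*w + 18)/(w^2 + 7*w + 12)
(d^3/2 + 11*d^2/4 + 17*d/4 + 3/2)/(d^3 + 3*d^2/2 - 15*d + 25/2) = (2*d^3 + 11*d^2 + 17*d + 6)/(2*(2*d^3 + 3*d^2 - 30*d + 25))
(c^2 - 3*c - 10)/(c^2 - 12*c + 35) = (c + 2)/(c - 7)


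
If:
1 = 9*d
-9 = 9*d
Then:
No Solution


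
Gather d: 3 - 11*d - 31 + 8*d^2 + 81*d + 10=8*d^2 + 70*d - 18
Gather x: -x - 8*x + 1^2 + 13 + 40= 54 - 9*x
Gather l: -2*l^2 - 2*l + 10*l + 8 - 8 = -2*l^2 + 8*l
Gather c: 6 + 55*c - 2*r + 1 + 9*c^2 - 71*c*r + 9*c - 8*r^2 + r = 9*c^2 + c*(64 - 71*r) - 8*r^2 - r + 7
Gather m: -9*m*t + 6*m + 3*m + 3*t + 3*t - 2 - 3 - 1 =m*(9 - 9*t) + 6*t - 6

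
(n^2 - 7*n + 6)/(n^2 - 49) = (n^2 - 7*n + 6)/(n^2 - 49)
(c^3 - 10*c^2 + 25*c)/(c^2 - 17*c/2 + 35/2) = 2*c*(c - 5)/(2*c - 7)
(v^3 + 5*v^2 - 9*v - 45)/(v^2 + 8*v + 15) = v - 3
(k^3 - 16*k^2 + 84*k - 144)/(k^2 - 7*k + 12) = (k^2 - 12*k + 36)/(k - 3)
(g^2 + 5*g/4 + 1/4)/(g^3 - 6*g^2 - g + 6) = (g + 1/4)/(g^2 - 7*g + 6)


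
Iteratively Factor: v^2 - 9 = (v - 3)*(v + 3)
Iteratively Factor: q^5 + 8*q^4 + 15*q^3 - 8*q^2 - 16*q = (q)*(q^4 + 8*q^3 + 15*q^2 - 8*q - 16) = q*(q - 1)*(q^3 + 9*q^2 + 24*q + 16) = q*(q - 1)*(q + 4)*(q^2 + 5*q + 4) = q*(q - 1)*(q + 4)^2*(q + 1)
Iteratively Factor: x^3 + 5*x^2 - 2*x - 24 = (x + 4)*(x^2 + x - 6) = (x + 3)*(x + 4)*(x - 2)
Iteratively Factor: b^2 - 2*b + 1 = (b - 1)*(b - 1)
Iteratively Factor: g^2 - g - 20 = (g - 5)*(g + 4)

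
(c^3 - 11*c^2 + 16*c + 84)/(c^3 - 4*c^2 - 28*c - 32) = (c^2 - 13*c + 42)/(c^2 - 6*c - 16)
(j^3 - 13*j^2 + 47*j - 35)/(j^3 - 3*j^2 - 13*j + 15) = (j - 7)/(j + 3)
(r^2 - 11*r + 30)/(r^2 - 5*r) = (r - 6)/r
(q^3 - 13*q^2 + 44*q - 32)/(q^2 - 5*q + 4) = q - 8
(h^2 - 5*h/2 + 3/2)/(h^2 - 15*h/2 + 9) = (h - 1)/(h - 6)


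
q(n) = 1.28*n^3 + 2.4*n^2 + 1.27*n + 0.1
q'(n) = 3.84*n^2 + 4.8*n + 1.27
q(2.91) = 55.66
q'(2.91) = 47.76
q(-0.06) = 0.03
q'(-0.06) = 1.00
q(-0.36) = -0.11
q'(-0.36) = 0.04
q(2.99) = 59.57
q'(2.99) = 49.95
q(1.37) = 9.64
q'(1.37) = 15.05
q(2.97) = 58.58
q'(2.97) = 49.40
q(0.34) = 0.86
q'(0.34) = 3.35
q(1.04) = 5.46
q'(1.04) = 10.42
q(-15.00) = -3798.95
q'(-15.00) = 793.27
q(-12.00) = -1881.38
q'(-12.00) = 496.63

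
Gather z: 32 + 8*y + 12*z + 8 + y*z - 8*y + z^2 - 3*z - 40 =z^2 + z*(y + 9)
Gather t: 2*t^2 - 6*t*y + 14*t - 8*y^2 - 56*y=2*t^2 + t*(14 - 6*y) - 8*y^2 - 56*y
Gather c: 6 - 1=5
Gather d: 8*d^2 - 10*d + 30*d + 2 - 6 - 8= 8*d^2 + 20*d - 12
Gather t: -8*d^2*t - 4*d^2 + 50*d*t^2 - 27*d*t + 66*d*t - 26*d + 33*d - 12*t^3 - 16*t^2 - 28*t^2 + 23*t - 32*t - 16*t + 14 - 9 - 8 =-4*d^2 + 7*d - 12*t^3 + t^2*(50*d - 44) + t*(-8*d^2 + 39*d - 25) - 3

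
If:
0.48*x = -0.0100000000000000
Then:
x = -0.02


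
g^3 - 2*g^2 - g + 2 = (g - 2)*(g - 1)*(g + 1)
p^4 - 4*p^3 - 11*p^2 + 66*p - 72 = (p - 3)^2*(p - 2)*(p + 4)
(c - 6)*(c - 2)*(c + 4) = c^3 - 4*c^2 - 20*c + 48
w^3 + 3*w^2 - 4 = (w - 1)*(w + 2)^2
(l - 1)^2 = l^2 - 2*l + 1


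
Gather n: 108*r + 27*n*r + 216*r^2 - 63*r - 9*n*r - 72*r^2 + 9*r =18*n*r + 144*r^2 + 54*r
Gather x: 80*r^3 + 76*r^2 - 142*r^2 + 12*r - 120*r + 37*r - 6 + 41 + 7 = 80*r^3 - 66*r^2 - 71*r + 42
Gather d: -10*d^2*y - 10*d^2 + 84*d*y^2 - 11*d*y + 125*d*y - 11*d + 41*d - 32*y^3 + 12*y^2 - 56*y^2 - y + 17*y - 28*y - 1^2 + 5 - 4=d^2*(-10*y - 10) + d*(84*y^2 + 114*y + 30) - 32*y^3 - 44*y^2 - 12*y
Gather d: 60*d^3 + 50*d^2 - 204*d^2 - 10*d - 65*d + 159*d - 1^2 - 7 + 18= 60*d^3 - 154*d^2 + 84*d + 10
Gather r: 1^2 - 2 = -1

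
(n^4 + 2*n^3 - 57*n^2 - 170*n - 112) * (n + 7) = n^5 + 9*n^4 - 43*n^3 - 569*n^2 - 1302*n - 784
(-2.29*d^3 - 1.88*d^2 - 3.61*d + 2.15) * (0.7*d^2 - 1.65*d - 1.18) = -1.603*d^5 + 2.4625*d^4 + 3.2772*d^3 + 9.6799*d^2 + 0.712299999999999*d - 2.537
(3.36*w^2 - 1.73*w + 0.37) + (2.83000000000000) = 3.36*w^2 - 1.73*w + 3.2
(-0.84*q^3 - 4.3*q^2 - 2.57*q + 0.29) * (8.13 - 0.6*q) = 0.504*q^4 - 4.2492*q^3 - 33.417*q^2 - 21.0681*q + 2.3577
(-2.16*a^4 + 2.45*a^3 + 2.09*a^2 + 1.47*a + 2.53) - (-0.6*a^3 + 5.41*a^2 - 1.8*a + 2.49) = -2.16*a^4 + 3.05*a^3 - 3.32*a^2 + 3.27*a + 0.0399999999999996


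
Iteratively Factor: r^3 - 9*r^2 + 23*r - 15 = (r - 5)*(r^2 - 4*r + 3) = (r - 5)*(r - 1)*(r - 3)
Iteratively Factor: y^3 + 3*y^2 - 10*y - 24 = (y - 3)*(y^2 + 6*y + 8) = (y - 3)*(y + 4)*(y + 2)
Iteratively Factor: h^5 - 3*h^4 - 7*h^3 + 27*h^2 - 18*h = (h - 3)*(h^4 - 7*h^2 + 6*h) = (h - 3)*(h - 2)*(h^3 + 2*h^2 - 3*h) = (h - 3)*(h - 2)*(h + 3)*(h^2 - h) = h*(h - 3)*(h - 2)*(h + 3)*(h - 1)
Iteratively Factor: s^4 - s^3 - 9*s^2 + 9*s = (s - 1)*(s^3 - 9*s) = (s - 1)*(s + 3)*(s^2 - 3*s) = (s - 3)*(s - 1)*(s + 3)*(s)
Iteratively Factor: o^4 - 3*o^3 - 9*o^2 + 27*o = (o - 3)*(o^3 - 9*o) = o*(o - 3)*(o^2 - 9) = o*(o - 3)^2*(o + 3)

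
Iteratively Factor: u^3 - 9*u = (u)*(u^2 - 9) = u*(u + 3)*(u - 3)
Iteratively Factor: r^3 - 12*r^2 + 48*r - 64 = (r - 4)*(r^2 - 8*r + 16) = (r - 4)^2*(r - 4)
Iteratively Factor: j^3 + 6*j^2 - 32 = (j + 4)*(j^2 + 2*j - 8) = (j + 4)^2*(j - 2)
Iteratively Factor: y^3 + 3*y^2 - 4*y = (y - 1)*(y^2 + 4*y) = y*(y - 1)*(y + 4)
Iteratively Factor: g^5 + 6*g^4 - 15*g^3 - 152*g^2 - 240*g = (g)*(g^4 + 6*g^3 - 15*g^2 - 152*g - 240) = g*(g + 3)*(g^3 + 3*g^2 - 24*g - 80) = g*(g + 3)*(g + 4)*(g^2 - g - 20) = g*(g - 5)*(g + 3)*(g + 4)*(g + 4)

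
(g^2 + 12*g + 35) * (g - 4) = g^3 + 8*g^2 - 13*g - 140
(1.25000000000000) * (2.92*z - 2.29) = 3.65*z - 2.8625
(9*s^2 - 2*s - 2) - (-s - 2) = 9*s^2 - s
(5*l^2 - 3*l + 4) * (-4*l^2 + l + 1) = -20*l^4 + 17*l^3 - 14*l^2 + l + 4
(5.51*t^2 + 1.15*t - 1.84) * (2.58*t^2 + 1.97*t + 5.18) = 14.2158*t^4 + 13.8217*t^3 + 26.0601*t^2 + 2.3322*t - 9.5312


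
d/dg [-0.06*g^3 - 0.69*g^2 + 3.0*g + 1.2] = -0.18*g^2 - 1.38*g + 3.0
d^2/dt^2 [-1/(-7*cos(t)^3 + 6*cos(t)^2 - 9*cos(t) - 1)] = 3*((19*cos(t) - 16*cos(2*t) + 21*cos(3*t))*(7*cos(t)^3 - 6*cos(t)^2 + 9*cos(t) + 1)/4 + 6*(7*cos(t)^2 - 4*cos(t) + 3)^2*sin(t)^2)/(7*cos(t)^3 - 6*cos(t)^2 + 9*cos(t) + 1)^3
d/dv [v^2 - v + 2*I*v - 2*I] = 2*v - 1 + 2*I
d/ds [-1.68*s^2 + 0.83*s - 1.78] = 0.83 - 3.36*s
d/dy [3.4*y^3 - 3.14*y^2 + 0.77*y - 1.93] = 10.2*y^2 - 6.28*y + 0.77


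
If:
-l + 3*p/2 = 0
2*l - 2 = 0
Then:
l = 1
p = 2/3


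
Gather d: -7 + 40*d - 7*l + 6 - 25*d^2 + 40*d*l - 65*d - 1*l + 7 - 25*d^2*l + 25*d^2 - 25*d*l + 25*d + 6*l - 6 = -25*d^2*l + 15*d*l - 2*l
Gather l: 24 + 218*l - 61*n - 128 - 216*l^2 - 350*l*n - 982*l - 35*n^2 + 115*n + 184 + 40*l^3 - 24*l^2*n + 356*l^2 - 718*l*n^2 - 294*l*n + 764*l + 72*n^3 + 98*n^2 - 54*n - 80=40*l^3 + l^2*(140 - 24*n) + l*(-718*n^2 - 644*n) + 72*n^3 + 63*n^2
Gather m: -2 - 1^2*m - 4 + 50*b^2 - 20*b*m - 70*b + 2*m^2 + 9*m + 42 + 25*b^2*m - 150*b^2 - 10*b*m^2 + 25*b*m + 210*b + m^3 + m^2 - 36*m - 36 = -100*b^2 + 140*b + m^3 + m^2*(3 - 10*b) + m*(25*b^2 + 5*b - 28)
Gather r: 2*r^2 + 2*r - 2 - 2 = 2*r^2 + 2*r - 4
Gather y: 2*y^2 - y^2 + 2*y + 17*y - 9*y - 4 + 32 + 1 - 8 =y^2 + 10*y + 21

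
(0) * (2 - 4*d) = 0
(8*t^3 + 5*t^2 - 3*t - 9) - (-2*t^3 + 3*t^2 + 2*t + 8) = 10*t^3 + 2*t^2 - 5*t - 17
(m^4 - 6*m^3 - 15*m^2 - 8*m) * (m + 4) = m^5 - 2*m^4 - 39*m^3 - 68*m^2 - 32*m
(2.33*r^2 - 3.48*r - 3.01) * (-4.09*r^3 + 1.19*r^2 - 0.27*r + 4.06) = -9.5297*r^5 + 17.0059*r^4 + 7.5406*r^3 + 6.8175*r^2 - 13.3161*r - 12.2206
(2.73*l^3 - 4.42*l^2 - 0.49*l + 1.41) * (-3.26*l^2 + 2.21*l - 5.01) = -8.8998*l^5 + 20.4425*l^4 - 21.8481*l^3 + 16.4647*l^2 + 5.571*l - 7.0641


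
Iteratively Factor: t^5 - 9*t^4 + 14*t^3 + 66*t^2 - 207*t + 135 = (t - 3)*(t^4 - 6*t^3 - 4*t^2 + 54*t - 45) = (t - 3)*(t - 1)*(t^3 - 5*t^2 - 9*t + 45) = (t - 3)*(t - 1)*(t + 3)*(t^2 - 8*t + 15) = (t - 5)*(t - 3)*(t - 1)*(t + 3)*(t - 3)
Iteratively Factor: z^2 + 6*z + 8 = (z + 4)*(z + 2)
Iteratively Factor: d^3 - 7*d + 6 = (d - 2)*(d^2 + 2*d - 3) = (d - 2)*(d - 1)*(d + 3)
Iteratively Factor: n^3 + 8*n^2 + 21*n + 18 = (n + 3)*(n^2 + 5*n + 6) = (n + 2)*(n + 3)*(n + 3)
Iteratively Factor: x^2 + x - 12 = (x - 3)*(x + 4)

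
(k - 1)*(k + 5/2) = k^2 + 3*k/2 - 5/2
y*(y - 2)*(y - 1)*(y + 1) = y^4 - 2*y^3 - y^2 + 2*y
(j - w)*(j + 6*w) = j^2 + 5*j*w - 6*w^2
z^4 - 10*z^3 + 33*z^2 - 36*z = z*(z - 4)*(z - 3)^2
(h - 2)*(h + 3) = h^2 + h - 6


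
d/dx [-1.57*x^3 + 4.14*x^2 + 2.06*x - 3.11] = -4.71*x^2 + 8.28*x + 2.06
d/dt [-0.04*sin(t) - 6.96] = -0.04*cos(t)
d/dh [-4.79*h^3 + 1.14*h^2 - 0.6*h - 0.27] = -14.37*h^2 + 2.28*h - 0.6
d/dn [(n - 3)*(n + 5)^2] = (n + 5)*(3*n - 1)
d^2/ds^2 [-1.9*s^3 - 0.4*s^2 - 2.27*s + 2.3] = -11.4*s - 0.8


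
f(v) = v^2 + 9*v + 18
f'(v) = 2*v + 9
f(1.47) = 33.39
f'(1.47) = 11.94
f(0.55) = 23.25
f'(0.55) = 10.10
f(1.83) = 37.82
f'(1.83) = 12.66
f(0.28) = 20.60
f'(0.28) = 9.56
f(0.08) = 18.73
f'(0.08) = 9.16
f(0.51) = 22.85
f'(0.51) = 10.02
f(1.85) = 38.07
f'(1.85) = 12.70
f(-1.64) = 5.93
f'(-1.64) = 5.72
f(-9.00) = 18.00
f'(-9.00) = -9.00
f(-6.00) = 0.00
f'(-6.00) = -3.00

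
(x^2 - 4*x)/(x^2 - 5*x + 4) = x/(x - 1)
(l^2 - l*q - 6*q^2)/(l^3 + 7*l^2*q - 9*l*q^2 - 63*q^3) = (l + 2*q)/(l^2 + 10*l*q + 21*q^2)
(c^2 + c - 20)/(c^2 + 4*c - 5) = (c - 4)/(c - 1)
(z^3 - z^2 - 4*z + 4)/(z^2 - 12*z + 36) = (z^3 - z^2 - 4*z + 4)/(z^2 - 12*z + 36)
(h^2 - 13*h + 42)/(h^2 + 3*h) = (h^2 - 13*h + 42)/(h*(h + 3))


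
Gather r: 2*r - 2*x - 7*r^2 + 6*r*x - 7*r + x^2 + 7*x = -7*r^2 + r*(6*x - 5) + x^2 + 5*x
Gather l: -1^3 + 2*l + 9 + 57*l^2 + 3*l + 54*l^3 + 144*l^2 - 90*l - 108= 54*l^3 + 201*l^2 - 85*l - 100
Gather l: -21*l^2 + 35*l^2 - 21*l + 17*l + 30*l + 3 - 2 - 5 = 14*l^2 + 26*l - 4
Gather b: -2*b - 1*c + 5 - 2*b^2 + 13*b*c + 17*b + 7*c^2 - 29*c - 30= -2*b^2 + b*(13*c + 15) + 7*c^2 - 30*c - 25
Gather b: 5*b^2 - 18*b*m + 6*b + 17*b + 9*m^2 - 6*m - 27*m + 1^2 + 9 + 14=5*b^2 + b*(23 - 18*m) + 9*m^2 - 33*m + 24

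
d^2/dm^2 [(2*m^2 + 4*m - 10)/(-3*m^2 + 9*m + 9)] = 4*(-5*m^3 + 6*m^2 - 63*m + 69)/(3*(m^6 - 9*m^5 + 18*m^4 + 27*m^3 - 54*m^2 - 81*m - 27))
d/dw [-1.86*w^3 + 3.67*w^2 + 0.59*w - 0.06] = -5.58*w^2 + 7.34*w + 0.59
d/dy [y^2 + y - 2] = 2*y + 1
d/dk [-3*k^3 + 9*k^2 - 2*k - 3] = -9*k^2 + 18*k - 2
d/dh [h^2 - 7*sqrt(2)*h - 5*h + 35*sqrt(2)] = 2*h - 7*sqrt(2) - 5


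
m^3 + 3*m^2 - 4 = (m - 1)*(m + 2)^2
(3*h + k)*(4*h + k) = 12*h^2 + 7*h*k + k^2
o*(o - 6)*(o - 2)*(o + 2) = o^4 - 6*o^3 - 4*o^2 + 24*o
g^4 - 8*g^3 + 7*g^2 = g^2*(g - 7)*(g - 1)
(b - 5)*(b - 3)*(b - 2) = b^3 - 10*b^2 + 31*b - 30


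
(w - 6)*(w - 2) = w^2 - 8*w + 12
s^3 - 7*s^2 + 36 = (s - 6)*(s - 3)*(s + 2)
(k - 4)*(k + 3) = k^2 - k - 12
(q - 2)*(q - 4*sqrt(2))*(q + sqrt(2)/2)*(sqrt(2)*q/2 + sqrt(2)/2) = sqrt(2)*q^4/2 - 7*q^3/2 - sqrt(2)*q^3/2 - 3*sqrt(2)*q^2 + 7*q^2/2 + 2*sqrt(2)*q + 7*q + 4*sqrt(2)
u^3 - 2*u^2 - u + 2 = (u - 2)*(u - 1)*(u + 1)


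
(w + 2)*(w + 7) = w^2 + 9*w + 14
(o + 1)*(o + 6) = o^2 + 7*o + 6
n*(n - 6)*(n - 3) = n^3 - 9*n^2 + 18*n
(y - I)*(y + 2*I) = y^2 + I*y + 2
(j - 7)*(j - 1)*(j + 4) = j^3 - 4*j^2 - 25*j + 28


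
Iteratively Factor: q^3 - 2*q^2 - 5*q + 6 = (q + 2)*(q^2 - 4*q + 3) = (q - 3)*(q + 2)*(q - 1)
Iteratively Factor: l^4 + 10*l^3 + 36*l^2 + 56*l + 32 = (l + 2)*(l^3 + 8*l^2 + 20*l + 16) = (l + 2)*(l + 4)*(l^2 + 4*l + 4) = (l + 2)^2*(l + 4)*(l + 2)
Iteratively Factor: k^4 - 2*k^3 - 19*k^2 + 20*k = (k - 5)*(k^3 + 3*k^2 - 4*k) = k*(k - 5)*(k^2 + 3*k - 4) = k*(k - 5)*(k + 4)*(k - 1)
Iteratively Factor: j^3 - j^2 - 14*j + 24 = (j - 3)*(j^2 + 2*j - 8) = (j - 3)*(j - 2)*(j + 4)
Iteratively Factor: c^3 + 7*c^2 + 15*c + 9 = (c + 1)*(c^2 + 6*c + 9) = (c + 1)*(c + 3)*(c + 3)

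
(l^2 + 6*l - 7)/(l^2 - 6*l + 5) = (l + 7)/(l - 5)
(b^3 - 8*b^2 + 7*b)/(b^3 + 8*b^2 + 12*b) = (b^2 - 8*b + 7)/(b^2 + 8*b + 12)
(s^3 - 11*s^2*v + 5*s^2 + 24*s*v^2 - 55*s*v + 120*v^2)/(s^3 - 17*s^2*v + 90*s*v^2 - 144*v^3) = (s + 5)/(s - 6*v)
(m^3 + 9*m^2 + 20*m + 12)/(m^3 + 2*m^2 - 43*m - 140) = (m^3 + 9*m^2 + 20*m + 12)/(m^3 + 2*m^2 - 43*m - 140)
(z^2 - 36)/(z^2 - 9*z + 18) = (z + 6)/(z - 3)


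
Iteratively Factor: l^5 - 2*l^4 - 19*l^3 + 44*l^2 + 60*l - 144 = (l + 4)*(l^4 - 6*l^3 + 5*l^2 + 24*l - 36) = (l - 2)*(l + 4)*(l^3 - 4*l^2 - 3*l + 18) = (l - 2)*(l + 2)*(l + 4)*(l^2 - 6*l + 9) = (l - 3)*(l - 2)*(l + 2)*(l + 4)*(l - 3)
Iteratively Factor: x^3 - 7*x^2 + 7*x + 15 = (x + 1)*(x^2 - 8*x + 15) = (x - 5)*(x + 1)*(x - 3)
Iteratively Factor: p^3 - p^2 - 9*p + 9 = (p + 3)*(p^2 - 4*p + 3) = (p - 3)*(p + 3)*(p - 1)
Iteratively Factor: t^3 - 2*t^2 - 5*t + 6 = (t - 1)*(t^2 - t - 6) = (t - 1)*(t + 2)*(t - 3)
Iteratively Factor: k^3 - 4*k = (k)*(k^2 - 4) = k*(k + 2)*(k - 2)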